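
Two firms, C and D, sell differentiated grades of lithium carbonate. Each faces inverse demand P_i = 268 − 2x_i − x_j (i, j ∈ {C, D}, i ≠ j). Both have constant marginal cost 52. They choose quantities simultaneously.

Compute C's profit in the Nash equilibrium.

3732.48

Firm C's profit: π = x_C(268 − 2x_C − x_D) − 52x_C.
∂π/∂x_C = 216 − 4x_C − x_D = 0 ⇒ x_C = 54 − 0.25x_D.
By symmetry x_D = x_C; substituting into the reaction function, 1.25x_C = 54 and x_C = 43.2.
P_C = 268 − 2·43.2 − 43.2 = 138.4.
Profit = (138.4 − 52)·43.2 = 3732.48.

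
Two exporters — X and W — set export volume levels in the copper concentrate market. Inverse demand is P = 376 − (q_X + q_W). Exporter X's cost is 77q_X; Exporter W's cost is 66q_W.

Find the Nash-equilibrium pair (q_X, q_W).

96, 107

Exporter X's profit: π = q_X(376 − (q_X + q_W)) − 77q_X.
∂π/∂q_X = 299 − 2q_X − q_W = 0, so q_X = 149.5 − 0.5q_W.
By the same steps for W: q_W = 155 − 0.5q_X.
Solving the two reaction functions simultaneously: (1 − (−0.5)(−0.5))q_X = 149.5 − 0.5·155, so 0.75q_X = 72 and q_X = 96.
Then q_W = 155 − 0.5·96 = 107.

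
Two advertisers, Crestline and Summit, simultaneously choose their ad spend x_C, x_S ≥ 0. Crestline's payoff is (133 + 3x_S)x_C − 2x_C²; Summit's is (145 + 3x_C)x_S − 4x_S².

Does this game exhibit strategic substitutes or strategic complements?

strategic complements

Expanding Crestline's payoff: 133x_C + 3x_Sx_C − 2x_C².
∂π/∂x_C = 133 + 3x_S − 4x_C = 0, so x_C = 33.25 + 0.75x_S.
The best-response slope dx_C/dx_S = 0.75 > 0: the reaction function is upward-sloping, so the choices are strategic complements.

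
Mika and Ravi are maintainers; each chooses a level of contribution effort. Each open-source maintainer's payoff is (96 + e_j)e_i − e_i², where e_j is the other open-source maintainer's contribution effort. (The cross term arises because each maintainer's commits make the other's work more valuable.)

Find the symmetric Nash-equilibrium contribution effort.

96

Mika's payoff is (96 + e_R)e_M − e_M².
∂π/∂e_M = 96 + e_R − 2e_M = 0, so e_M = 48 + 0.5e_R.
The game is symmetric, so in equilibrium e_R = e_M: the reaction function gives 0.5e_M = 48, hence e_M = 96.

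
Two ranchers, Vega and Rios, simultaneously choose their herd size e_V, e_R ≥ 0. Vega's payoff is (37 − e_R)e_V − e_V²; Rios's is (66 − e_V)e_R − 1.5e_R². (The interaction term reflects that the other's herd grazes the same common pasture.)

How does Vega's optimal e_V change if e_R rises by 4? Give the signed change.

-2

Expanding Vega's payoff: 37e_V − e_Re_V − e_V².
∂π/∂e_V = 37 − e_R − 2e_V = 0, so e_V = 18.5 − 0.5e_R.
The reaction-function slope is −0.5, so a 4-unit rise in e_R moves e_V by −0.5 × 4 = −2. Vega's best response falls — the actions are strategic substitutes.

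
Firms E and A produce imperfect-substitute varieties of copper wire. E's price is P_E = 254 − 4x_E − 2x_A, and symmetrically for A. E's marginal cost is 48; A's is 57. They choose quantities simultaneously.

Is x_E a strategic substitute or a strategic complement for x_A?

strategic substitutes

Firm E's profit: π = x_E(254 − 4x_E − 2x_A) − 48x_E.
∂π/∂x_E = 206 − 8x_E − 2x_A = 0 ⇒ x_E = 25.75 − 0.25x_A.
The best-response slope dx_E/dx_A = −0.25 < 0: the reaction function is downward-sloping, so the choices are strategic substitutes.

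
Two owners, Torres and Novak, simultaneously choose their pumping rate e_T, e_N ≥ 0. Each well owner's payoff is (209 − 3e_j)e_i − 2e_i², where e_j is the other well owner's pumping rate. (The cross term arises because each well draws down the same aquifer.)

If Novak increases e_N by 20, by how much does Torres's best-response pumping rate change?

Torres's payoff is (209 − 3e_N)e_T − 2e_T².
∂π/∂e_T = 209 − 3e_N − 4e_T = 0, so e_T = 52.25 − 0.75e_N.
The reaction-function slope is −0.75, so a 20-unit rise in e_N moves e_T by −0.75 × 20 = −15. Torres's best response falls — the actions are strategic substitutes.

-15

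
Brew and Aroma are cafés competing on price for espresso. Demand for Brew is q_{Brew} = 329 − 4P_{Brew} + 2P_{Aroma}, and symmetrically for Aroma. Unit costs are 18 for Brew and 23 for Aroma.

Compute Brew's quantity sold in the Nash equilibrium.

Brew's profit: π = (P_{Brew} − 18)(329 − 4P_{Brew} + 2P_{Aroma}).
∂π/∂P_{Brew} = 401 − 8P_{Brew} + 2P_{Aroma} = 0 ⇒ P_{Brew} = 50.125 + 0.25P_{Aroma}.
Similarly P_{Aroma} = 52.625 + 0.25P_{Brew}.
Solving the two reaction functions simultaneously: (1 − (0.25)(0.25))P_{Brew} = 50.125 + 0.25·52.625, so 0.9375P_{Brew} = 2025/32 and P_{Brew} = 67.5.
Then P_{Aroma} = 52.625 + 0.25·67.5 = 69.5.
q_{Brew} = 329 − 4·67.5 + 2·69.5 = 198.

198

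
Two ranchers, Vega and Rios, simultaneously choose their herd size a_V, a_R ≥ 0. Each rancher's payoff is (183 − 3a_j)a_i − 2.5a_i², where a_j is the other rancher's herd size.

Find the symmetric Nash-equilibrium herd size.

22.875

Vega's payoff is (183 − 3a_R)a_V − 2.5a_V².
∂π/∂a_V = 183 − 3a_R − 5a_V = 0, so a_V = 36.6 − 0.6a_R.
The game is symmetric, so in equilibrium a_R = a_V: the reaction function gives 1.6a_V = 36.6, hence a_V = 22.875.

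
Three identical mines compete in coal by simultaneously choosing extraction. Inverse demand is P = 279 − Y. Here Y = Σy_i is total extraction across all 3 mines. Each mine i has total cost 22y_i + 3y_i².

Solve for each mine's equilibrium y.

A representative mine's profit is π_i = y_i(279 − Y) − 22y_i − 3y_i², with Y = y_i + Σ_{j≠i} y_j.
First-order condition: 257 − 8y_i − Σ_{j≠i} y_j = 0.
In a symmetric equilibrium every mine chooses the same y, so Σ_{j≠i} y_j = 2y. The condition becomes 257 − 10y = 0, giving y = 257/10 = 25.7.

25.7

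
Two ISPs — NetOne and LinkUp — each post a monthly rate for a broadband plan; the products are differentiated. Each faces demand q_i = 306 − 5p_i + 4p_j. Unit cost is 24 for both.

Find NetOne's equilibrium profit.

NetOne's profit: π = (p_{NetOne} − 24)(306 − 5p_{NetOne} + 4p_{LinkUp}).
∂π/∂p_{NetOne} = 426 − 10p_{NetOne} + 4p_{LinkUp} = 0 ⇒ p_{NetOne} = 42.6 + 0.4p_{LinkUp}.
By symmetry p_{LinkUp} = p_{NetOne}; substituting into the reaction function, 0.6p_{NetOne} = 42.6 and p_{NetOne} = 71.
q_{NetOne} = 306 − 5·71 + 4·71 = 235.
Profit = (71 − 24)·235 = 11045.

11045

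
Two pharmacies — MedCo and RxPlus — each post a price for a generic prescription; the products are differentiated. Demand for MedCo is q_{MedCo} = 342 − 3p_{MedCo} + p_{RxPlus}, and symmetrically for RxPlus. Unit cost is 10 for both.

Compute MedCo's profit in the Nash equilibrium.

12442.08

MedCo's profit: π = (p_{MedCo} − 10)(342 − 3p_{MedCo} + p_{RxPlus}).
∂π/∂p_{MedCo} = 372 − 6p_{MedCo} + p_{RxPlus} = 0 ⇒ p_{MedCo} = 62 + (1/6)p_{RxPlus}.
By symmetry p_{RxPlus} = p_{MedCo}; substituting into the reaction function, (5/6)p_{MedCo} = 62 and p_{MedCo} = 74.4.
q_{MedCo} = 342 − 3·74.4 + 74.4 = 193.2.
Profit = (74.4 − 10)·193.2 = 12442.08.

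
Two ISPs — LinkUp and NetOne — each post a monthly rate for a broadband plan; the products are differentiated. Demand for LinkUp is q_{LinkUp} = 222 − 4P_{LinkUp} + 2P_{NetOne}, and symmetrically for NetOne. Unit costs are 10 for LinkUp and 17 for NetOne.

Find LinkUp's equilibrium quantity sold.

138.4

LinkUp's profit: π = (P_{LinkUp} − 10)(222 − 4P_{LinkUp} + 2P_{NetOne}).
∂π/∂P_{LinkUp} = 262 − 8P_{LinkUp} + 2P_{NetOne} = 0 ⇒ P_{LinkUp} = 32.75 + 0.25P_{NetOne}.
Similarly P_{NetOne} = 36.25 + 0.25P_{LinkUp}.
Plugging P_{NetOne} into LinkUp's best response: P_{LinkUp} = 32.75 + 0.25(36.25 + 0.25P_{LinkUp}) ⇒ 0.9375P_{LinkUp} = 41.8125, so P_{LinkUp} = 44.6.
Then P_{NetOne} = 36.25 + 0.25·44.6 = 47.4.
q_{LinkUp} = 222 − 4·44.6 + 2·47.4 = 138.4.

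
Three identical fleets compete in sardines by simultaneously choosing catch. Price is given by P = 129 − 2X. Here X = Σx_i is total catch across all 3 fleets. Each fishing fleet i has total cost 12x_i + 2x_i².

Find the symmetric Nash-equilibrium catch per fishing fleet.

9.75

A representative fishing fleet's profit is π_i = x_i(129 − 2X) − 12x_i − 2x_i², with X = x_i + Σ_{j≠i} x_j.
First-order condition: 117 − 8x_i − 2Σ_{j≠i} x_j = 0.
Imposing symmetry (x_j = x for all j) turns Σ_{j≠i} x_j into 2x, so 117 = 12x and x = 9.75.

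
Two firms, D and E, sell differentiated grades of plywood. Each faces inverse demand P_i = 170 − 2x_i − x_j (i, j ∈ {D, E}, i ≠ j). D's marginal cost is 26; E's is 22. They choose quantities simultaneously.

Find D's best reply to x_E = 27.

Firm D's profit: π = x_D(170 − 2x_D − x_E) − 26x_D.
∂π/∂x_D = 144 − 4x_D − x_E = 0 ⇒ x_D = 36 − 0.25x_E.
At x_E = 27: x_D = 36 − 0.25·27 = 29.25.

29.25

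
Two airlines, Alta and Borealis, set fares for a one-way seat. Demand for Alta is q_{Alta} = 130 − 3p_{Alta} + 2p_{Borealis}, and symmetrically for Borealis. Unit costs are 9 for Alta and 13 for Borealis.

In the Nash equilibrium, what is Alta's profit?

2883

Alta's profit: π = (p_{Alta} − 9)(130 − 3p_{Alta} + 2p_{Borealis}).
∂π/∂p_{Alta} = 157 − 6p_{Alta} + 2p_{Borealis} = 0 ⇒ p_{Alta} = 157/6 + (1/3)p_{Borealis}.
Similarly p_{Borealis} = 169/6 + (1/3)p_{Alta}.
Solving the two reaction functions simultaneously: (1 − (1/3)(1/3))p_{Alta} = 157/6 + (1/3)·(169/6), so (8/9)p_{Alta} = 320/9 and p_{Alta} = 40.
Then p_{Borealis} = 169/6 + (1/3)·40 = 41.5.
q_{Alta} = 130 − 3·40 + 2·41.5 = 93.
Profit = (40 − 9)·93 = 2883.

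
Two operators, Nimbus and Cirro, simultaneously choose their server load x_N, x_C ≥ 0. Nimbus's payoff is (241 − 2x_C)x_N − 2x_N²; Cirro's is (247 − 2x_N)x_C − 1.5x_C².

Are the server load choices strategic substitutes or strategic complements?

strategic substitutes

Expanding Nimbus's payoff: 241x_N − 2x_Cx_N − 2x_N².
∂π/∂x_N = 241 − 2x_C − 4x_N = 0, so x_N = 60.25 − 0.5x_C.
The best-response slope dx_N/dx_C = −0.5 < 0: the reaction function is downward-sloping, so the choices are strategic substitutes.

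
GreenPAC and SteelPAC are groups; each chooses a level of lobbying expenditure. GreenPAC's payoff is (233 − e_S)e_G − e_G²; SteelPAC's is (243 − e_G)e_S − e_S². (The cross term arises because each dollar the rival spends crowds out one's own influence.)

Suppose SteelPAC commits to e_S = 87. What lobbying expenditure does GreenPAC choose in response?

Expanding GreenPAC's payoff: 233e_G − e_Se_G − e_G².
∂π/∂e_G = 233 − e_S − 2e_G = 0, so e_G = 116.5 − 0.5e_S.
At e_S = 87: e_G = 116.5 − 0.5·87 = 73.

73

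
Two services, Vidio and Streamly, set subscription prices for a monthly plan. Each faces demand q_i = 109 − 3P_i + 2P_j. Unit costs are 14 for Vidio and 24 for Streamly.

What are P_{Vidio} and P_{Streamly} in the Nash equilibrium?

Vidio's profit: π = (P_{Vidio} − 14)(109 − 3P_{Vidio} + 2P_{Streamly}).
∂π/∂P_{Vidio} = 151 − 6P_{Vidio} + 2P_{Streamly} = 0 ⇒ P_{Vidio} = 151/6 + (1/3)P_{Streamly}.
Similarly P_{Streamly} = 181/6 + (1/3)P_{Vidio}.
Plugging P_{Streamly} into Vidio's best response: P_{Vidio} = 151/6 + (1/3)(181/6 + (1/3)P_{Vidio}) ⇒ (8/9)P_{Vidio} = 317/9, so P_{Vidio} = 39.625.
Then P_{Streamly} = 181/6 + (1/3)·39.625 = 43.375.

39.625, 43.375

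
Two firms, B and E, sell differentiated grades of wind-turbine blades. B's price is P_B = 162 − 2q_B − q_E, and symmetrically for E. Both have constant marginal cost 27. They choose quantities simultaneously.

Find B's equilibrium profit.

1458

Firm B's profit: π = q_B(162 − 2q_B − q_E) − 27q_B.
∂π/∂q_B = 135 − 4q_B − q_E = 0 ⇒ q_B = 33.75 − 0.25q_E.
By symmetry q_E = q_B; substituting into the reaction function, 1.25q_B = 33.75 and q_B = 27.
P_B = 162 − 2·27 − 27 = 81.
Profit = (81 − 27)·27 = 1458.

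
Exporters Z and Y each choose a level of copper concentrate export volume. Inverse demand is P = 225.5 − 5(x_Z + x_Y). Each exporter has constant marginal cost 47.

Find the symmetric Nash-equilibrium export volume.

Exporter Z's profit: π = x_Z(225.5 − 5(x_Z + x_Y)) − 47x_Z.
∂π/∂x_Z = 178.5 − 10x_Z − 5x_Y = 0, so x_Z = 17.85 − 0.5x_Y.
Setting x_Z = x_Y in the reaction function: x_Z = 17.85 − 0.5x_Z, so x_Z = 17.85 / 1.5 = 11.9.

11.9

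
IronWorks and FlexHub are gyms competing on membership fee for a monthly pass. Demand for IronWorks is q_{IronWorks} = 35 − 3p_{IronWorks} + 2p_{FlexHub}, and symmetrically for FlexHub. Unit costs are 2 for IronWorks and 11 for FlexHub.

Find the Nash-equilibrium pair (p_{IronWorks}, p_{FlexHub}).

IronWorks's profit: π = (p_{IronWorks} − 2)(35 − 3p_{IronWorks} + 2p_{FlexHub}).
∂π/∂p_{IronWorks} = 41 − 6p_{IronWorks} + 2p_{FlexHub} = 0 ⇒ p_{IronWorks} = 41/6 + (1/3)p_{FlexHub}.
Similarly p_{FlexHub} = 34/3 + (1/3)p_{IronWorks}.
Substituting the second reaction function into the first: p_{IronWorks} = 41/6 + (1/3)(34/3 + (1/3)p_{IronWorks}), which gives (8/9)p_{IronWorks} = 191/18 ⇒ p_{IronWorks} = 11.9375.
Then p_{FlexHub} = 34/3 + (1/3)·11.9375 = 15.3125.

11.9375, 15.3125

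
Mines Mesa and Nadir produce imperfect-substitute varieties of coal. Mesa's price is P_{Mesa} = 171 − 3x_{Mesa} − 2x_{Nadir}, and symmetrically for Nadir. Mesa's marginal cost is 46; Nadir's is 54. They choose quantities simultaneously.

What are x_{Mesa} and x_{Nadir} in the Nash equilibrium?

16.125, 14.125

Mine Mesa's profit: π = x_{Mesa}(171 − 3x_{Mesa} − 2x_{Nadir}) − 46x_{Mesa}.
∂π/∂x_{Mesa} = 125 − 6x_{Mesa} − 2x_{Nadir} = 0 ⇒ x_{Mesa} = 125/6 − (1/3)x_{Nadir}.
Similarly x_{Nadir} = 19.5 − (1/3)x_{Mesa}.
Solving the two reaction functions simultaneously: (1 − (−1/3)(−1/3))x_{Mesa} = 125/6 − (1/3)·19.5, so (8/9)x_{Mesa} = 43/3 and x_{Mesa} = 16.125.
Then x_{Nadir} = 19.5 − (1/3)·16.125 = 14.125.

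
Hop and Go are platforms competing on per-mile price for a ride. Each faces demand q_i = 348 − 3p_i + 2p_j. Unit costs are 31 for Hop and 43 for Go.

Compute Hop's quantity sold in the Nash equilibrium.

Hop's profit: π = (p_{Hop} − 31)(348 − 3p_{Hop} + 2p_{Go}).
∂π/∂p_{Hop} = 441 − 6p_{Hop} + 2p_{Go} = 0 ⇒ p_{Hop} = 73.5 + (1/3)p_{Go}.
Similarly p_{Go} = 79.5 + (1/3)p_{Hop}.
Plugging p_{Go} into Hop's best response: p_{Hop} = 73.5 + (1/3)(79.5 + (1/3)p_{Hop}) ⇒ (8/9)p_{Hop} = 100, so p_{Hop} = 112.5.
Then p_{Go} = 79.5 + (1/3)·112.5 = 117.
q_{Hop} = 348 − 3·112.5 + 2·117 = 244.5.

244.5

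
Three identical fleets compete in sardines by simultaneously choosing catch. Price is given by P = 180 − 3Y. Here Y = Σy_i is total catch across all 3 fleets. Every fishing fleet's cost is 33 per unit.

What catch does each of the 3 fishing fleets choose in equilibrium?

A representative fishing fleet's profit is π_i = y_i(180 − 3Y) − 33y_i, with Y = y_i + Σ_{j≠i} y_j.
First-order condition: 147 − 6y_i − 3Σ_{j≠i} y_j = 0.
Imposing symmetry (y_j = y for all j) turns Σ_{j≠i} y_j into 2y, so 147 = 12y and y = 12.25.

12.25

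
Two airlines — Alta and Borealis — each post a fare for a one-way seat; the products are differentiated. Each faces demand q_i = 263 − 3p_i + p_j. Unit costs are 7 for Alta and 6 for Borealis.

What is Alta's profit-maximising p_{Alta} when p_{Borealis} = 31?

Alta's profit: π = (p_{Alta} − 7)(263 − 3p_{Alta} + p_{Borealis}).
∂π/∂p_{Alta} = 284 − 6p_{Alta} + p_{Borealis} = 0 ⇒ p_{Alta} = 142/3 + (1/6)p_{Borealis}.
At p_{Borealis} = 31: p_{Alta} = 142/3 + (1/6)·31 = 52.5.

52.5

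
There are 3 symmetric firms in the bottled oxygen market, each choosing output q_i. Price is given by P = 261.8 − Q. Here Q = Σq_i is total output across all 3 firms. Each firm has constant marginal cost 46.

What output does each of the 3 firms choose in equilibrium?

53.95

A representative firm's profit is π_i = q_i(261.8 − Q) − 46q_i, with Q = q_i + Σ_{j≠i} q_j.
First-order condition: 215.8 − 2q_i − Σ_{j≠i} q_j = 0.
In a symmetric equilibrium every firm chooses the same q, so Σ_{j≠i} q_j = 2q. The condition becomes 215.8 − 4q = 0, giving q = 215.8/4 = 53.95.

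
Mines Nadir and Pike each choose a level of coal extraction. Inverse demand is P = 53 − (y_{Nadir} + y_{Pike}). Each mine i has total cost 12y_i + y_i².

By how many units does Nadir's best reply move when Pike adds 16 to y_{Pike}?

Mine Nadir's profit: π = y_{Nadir}(53 − (y_{Nadir} + y_{Pike})) − 12y_{Nadir} − y_{Nadir}².
∂π/∂y_{Nadir} = 41 − 4y_{Nadir} − y_{Pike} = 0, so y_{Nadir} = 10.25 − 0.25y_{Pike}.
The reaction-function slope is −0.25, so a 16-unit rise in y_{Pike} moves y_{Nadir} by −0.25 × 16 = −4. Nadir's best response falls — the actions are strategic substitutes.

-4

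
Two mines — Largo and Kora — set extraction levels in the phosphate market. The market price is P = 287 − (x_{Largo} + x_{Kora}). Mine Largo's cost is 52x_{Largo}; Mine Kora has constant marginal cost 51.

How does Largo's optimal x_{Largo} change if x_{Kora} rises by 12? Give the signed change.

-6

Mine Largo's profit: π = x_{Largo}(287 − (x_{Largo} + x_{Kora})) − 52x_{Largo}.
∂π/∂x_{Largo} = 235 − 2x_{Largo} − x_{Kora} = 0, so x_{Largo} = 117.5 − 0.5x_{Kora}.
The reaction-function slope is −0.5, so a 12-unit rise in x_{Kora} moves x_{Largo} by −0.5 × 12 = −6. Largo's best response falls — the actions are strategic substitutes.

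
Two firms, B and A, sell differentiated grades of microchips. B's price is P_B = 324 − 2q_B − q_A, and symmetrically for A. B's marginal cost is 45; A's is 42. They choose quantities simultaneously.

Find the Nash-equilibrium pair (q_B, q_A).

55.6, 56.6

Firm B's profit: π = q_B(324 − 2q_B − q_A) − 45q_B.
∂π/∂q_B = 279 − 4q_B − q_A = 0 ⇒ q_B = 69.75 − 0.25q_A.
Similarly q_A = 70.5 − 0.25q_B.
Solving the two reaction functions simultaneously: (1 − (−0.25)(−0.25))q_B = 69.75 − 0.25·70.5, so 0.9375q_B = 52.125 and q_B = 55.6.
Then q_A = 70.5 − 0.25·55.6 = 56.6.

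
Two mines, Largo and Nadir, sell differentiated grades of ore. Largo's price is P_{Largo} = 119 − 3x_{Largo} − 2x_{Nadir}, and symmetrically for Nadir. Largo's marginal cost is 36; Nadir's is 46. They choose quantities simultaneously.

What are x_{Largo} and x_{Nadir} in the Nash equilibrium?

11, 8.5

Mine Largo's profit: π = x_{Largo}(119 − 3x_{Largo} − 2x_{Nadir}) − 36x_{Largo}.
∂π/∂x_{Largo} = 83 − 6x_{Largo} − 2x_{Nadir} = 0 ⇒ x_{Largo} = 83/6 − (1/3)x_{Nadir}.
Similarly x_{Nadir} = 73/6 − (1/3)x_{Largo}.
Solving the two reaction functions simultaneously: (1 − (−1/3)(−1/3))x_{Largo} = 83/6 − (1/3)·(73/6), so (8/9)x_{Largo} = 88/9 and x_{Largo} = 11.
Then x_{Nadir} = 73/6 − (1/3)·11 = 8.5.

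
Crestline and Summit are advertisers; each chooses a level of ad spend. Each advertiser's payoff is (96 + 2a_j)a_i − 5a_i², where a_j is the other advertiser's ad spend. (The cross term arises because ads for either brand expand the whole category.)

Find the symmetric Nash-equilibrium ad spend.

12

Crestline's payoff is (96 + 2a_S)a_C − 5a_C².
∂π/∂a_C = 96 + 2a_S − 10a_C = 0, so a_C = 9.6 + 0.2a_S.
The game is symmetric, so in equilibrium a_S = a_C: the reaction function gives 0.8a_C = 9.6, hence a_C = 12.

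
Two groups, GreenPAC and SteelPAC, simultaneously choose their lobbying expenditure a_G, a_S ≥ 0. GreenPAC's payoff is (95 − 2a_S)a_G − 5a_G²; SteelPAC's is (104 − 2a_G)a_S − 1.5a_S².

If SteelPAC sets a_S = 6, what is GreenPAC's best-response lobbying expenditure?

Expanding GreenPAC's payoff: 95a_G − 2a_Sa_G − 5a_G².
∂π/∂a_G = 95 − 2a_S − 10a_G = 0, so a_G = 9.5 − 0.2a_S.
At a_S = 6: a_G = 9.5 − 0.2·6 = 8.3.

8.3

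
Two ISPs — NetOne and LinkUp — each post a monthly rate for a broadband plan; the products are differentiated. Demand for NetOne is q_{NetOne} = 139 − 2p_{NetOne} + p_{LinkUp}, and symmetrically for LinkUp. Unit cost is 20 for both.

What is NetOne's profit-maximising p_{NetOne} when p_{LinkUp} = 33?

NetOne's profit: π = (p_{NetOne} − 20)(139 − 2p_{NetOne} + p_{LinkUp}).
∂π/∂p_{NetOne} = 179 − 4p_{NetOne} + p_{LinkUp} = 0 ⇒ p_{NetOne} = 44.75 + 0.25p_{LinkUp}.
At p_{LinkUp} = 33: p_{NetOne} = 44.75 + 0.25·33 = 53.

53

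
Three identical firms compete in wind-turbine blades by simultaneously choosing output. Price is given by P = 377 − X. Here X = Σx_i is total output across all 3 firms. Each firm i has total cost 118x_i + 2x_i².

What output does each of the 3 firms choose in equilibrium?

32.375

A representative firm's profit is π_i = x_i(377 − X) − 118x_i − 2x_i², with X = x_i + Σ_{j≠i} x_j.
First-order condition: 259 − 6x_i − Σ_{j≠i} x_j = 0.
Imposing symmetry (x_j = x for all j) turns Σ_{j≠i} x_j into 2x, so 259 = 8x and x = 32.375.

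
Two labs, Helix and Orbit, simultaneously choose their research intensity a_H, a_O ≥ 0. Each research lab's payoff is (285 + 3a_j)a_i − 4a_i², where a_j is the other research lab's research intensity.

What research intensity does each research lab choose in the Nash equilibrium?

57

Helix's payoff is (285 + 3a_O)a_H − 4a_H².
∂π/∂a_H = 285 + 3a_O − 8a_H = 0, so a_H = 35.625 + 0.375a_O.
By symmetry a_O = a_H; substituting into the reaction function, 0.625a_H = 35.625 and a_H = 57.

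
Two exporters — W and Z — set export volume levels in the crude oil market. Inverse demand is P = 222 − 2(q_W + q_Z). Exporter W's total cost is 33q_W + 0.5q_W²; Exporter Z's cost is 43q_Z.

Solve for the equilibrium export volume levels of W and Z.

24.875, 32.3125

Exporter W's profit: π = q_W(222 − 2(q_W + q_Z)) − 33q_W − 0.5q_W².
∂π/∂q_W = 189 − 5q_W − 2q_Z = 0, so q_W = 37.8 − 0.4q_Z.
For Z: ∂π/∂q_Z = 179 − 4q_Z − 2q_W = 0 ⇒ q_Z = 44.75 − 0.5q_W.
Plugging q_Z into W's best response: q_W = 37.8 − 0.4(44.75 − 0.5q_W) ⇒ 0.8q_W = 19.9, so q_W = 24.875.
Then q_Z = 44.75 − 0.5·24.875 = 32.3125.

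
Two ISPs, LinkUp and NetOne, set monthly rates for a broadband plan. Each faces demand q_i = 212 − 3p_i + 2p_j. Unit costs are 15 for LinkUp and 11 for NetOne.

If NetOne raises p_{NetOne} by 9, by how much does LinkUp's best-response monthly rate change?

LinkUp's profit: π = (p_{LinkUp} − 15)(212 − 3p_{LinkUp} + 2p_{NetOne}).
∂π/∂p_{LinkUp} = 257 − 6p_{LinkUp} + 2p_{NetOne} = 0 ⇒ p_{LinkUp} = 257/6 + (1/3)p_{NetOne}.
The reaction-function slope is 1/3, so a 9-unit rise in p_{NetOne} moves p_{LinkUp} by 1/3 × 9 = 3. LinkUp's best response rises — the actions are strategic complements.

3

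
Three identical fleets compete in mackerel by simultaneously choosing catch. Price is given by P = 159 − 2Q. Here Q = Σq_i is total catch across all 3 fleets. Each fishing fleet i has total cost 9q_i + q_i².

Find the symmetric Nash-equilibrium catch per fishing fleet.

15

A representative fishing fleet's profit is π_i = q_i(159 − 2Q) − 9q_i − q_i², with Q = q_i + Σ_{j≠i} q_j.
First-order condition: 150 − 6q_i − 2Σ_{j≠i} q_j = 0.
Imposing symmetry (q_j = q for all j) turns Σ_{j≠i} q_j into 2q, so 150 = 10q and q = 15.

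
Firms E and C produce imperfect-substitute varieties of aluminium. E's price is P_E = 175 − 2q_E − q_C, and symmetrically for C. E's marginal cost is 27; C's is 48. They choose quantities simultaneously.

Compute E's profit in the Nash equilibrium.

Firm E's profit: π = q_E(175 − 2q_E − q_C) − 27q_E.
∂π/∂q_E = 148 − 4q_E − q_C = 0 ⇒ q_E = 37 − 0.25q_C.
Similarly q_C = 31.75 − 0.25q_E.
Solving the two reaction functions simultaneously: (1 − (−0.25)(−0.25))q_E = 37 − 0.25·31.75, so 0.9375q_E = 29.0625 and q_E = 31.
Then q_C = 31.75 − 0.25·31 = 24.
P_E = 175 − 2·31 − 24 = 89.
Profit = (89 − 27)·31 = 1922.

1922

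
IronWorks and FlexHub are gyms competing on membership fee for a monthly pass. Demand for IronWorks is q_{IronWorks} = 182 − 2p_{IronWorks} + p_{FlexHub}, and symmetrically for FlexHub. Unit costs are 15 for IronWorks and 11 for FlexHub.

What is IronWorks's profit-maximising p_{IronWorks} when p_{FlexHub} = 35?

61.75

IronWorks's profit: π = (p_{IronWorks} − 15)(182 − 2p_{IronWorks} + p_{FlexHub}).
∂π/∂p_{IronWorks} = 212 − 4p_{IronWorks} + p_{FlexHub} = 0 ⇒ p_{IronWorks} = 53 + 0.25p_{FlexHub}.
At p_{FlexHub} = 35: p_{IronWorks} = 53 + 0.25·35 = 61.75.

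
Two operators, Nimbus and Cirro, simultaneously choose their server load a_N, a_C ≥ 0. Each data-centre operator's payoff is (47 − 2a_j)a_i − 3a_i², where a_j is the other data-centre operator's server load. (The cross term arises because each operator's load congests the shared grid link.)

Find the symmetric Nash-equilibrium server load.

5.875

Nimbus's payoff is (47 − 2a_C)a_N − 3a_N².
∂π/∂a_N = 47 − 2a_C − 6a_N = 0, so a_N = 47/6 − (1/3)a_C.
Setting a_N = a_C in the reaction function: a_N = 47/6 − (1/3)a_N, so a_N = (47/6) / (4/3) = 5.875.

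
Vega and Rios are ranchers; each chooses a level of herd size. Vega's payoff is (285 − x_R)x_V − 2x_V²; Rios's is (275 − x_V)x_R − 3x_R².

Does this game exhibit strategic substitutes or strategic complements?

strategic substitutes

Expanding Vega's payoff: 285x_V − x_Rx_V − 2x_V².
∂π/∂x_V = 285 − x_R − 4x_V = 0, so x_V = 71.25 − 0.25x_R.
The best-response slope dx_V/dx_R = −0.25 < 0: the reaction function is downward-sloping, so the choices are strategic substitutes.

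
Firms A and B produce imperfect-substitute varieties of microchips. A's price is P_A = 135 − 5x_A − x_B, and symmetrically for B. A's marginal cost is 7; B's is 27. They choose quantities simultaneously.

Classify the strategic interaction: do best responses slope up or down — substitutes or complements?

Firm A's profit: π = x_A(135 − 5x_A − x_B) − 7x_A.
∂π/∂x_A = 128 − 10x_A − x_B = 0 ⇒ x_A = 12.8 − 0.1x_B.
The best-response slope dx_A/dx_B = −0.1 < 0: the reaction function is downward-sloping, so the choices are strategic substitutes.

strategic substitutes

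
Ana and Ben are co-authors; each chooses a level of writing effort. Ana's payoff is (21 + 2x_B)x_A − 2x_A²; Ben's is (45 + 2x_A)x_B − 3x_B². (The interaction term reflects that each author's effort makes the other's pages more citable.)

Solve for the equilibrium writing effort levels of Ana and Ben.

10.8, 11.1

Expanding Ana's payoff: 21x_A + 2x_Bx_A − 2x_A².
∂π/∂x_A = 21 + 2x_B − 4x_A = 0, so x_A = 5.25 + 0.5x_B.
Likewise for Ben: x_B = 7.5 + (1/3)x_A.
Substituting the second reaction function into the first: x_A = 5.25 + 0.5(7.5 + (1/3)x_A), which gives (5/6)x_A = 9 ⇒ x_A = 10.8.
Then x_B = 7.5 + (1/3)·10.8 = 11.1.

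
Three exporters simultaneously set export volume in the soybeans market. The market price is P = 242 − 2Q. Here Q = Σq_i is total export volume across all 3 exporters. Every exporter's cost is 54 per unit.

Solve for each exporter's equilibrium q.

A representative exporter's profit is π_i = q_i(242 − 2Q) − 54q_i, with Q = q_i + Σ_{j≠i} q_j.
First-order condition: 188 − 4q_i − 2Σ_{j≠i} q_j = 0.
In a symmetric equilibrium every exporter chooses the same q, so Σ_{j≠i} q_j = 2q. The condition becomes 188 − 8q = 0, giving q = 188/8 = 23.5.

23.5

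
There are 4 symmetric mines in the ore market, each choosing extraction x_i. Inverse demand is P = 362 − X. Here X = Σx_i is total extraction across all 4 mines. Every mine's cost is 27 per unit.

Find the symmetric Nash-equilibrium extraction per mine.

67

A representative mine's profit is π_i = x_i(362 − X) − 27x_i, with X = x_i + Σ_{j≠i} x_j.
First-order condition: 335 − 2x_i − Σ_{j≠i} x_j = 0.
Imposing symmetry (x_j = x for all j) turns Σ_{j≠i} x_j into 3x, so 335 = 5x and x = 67.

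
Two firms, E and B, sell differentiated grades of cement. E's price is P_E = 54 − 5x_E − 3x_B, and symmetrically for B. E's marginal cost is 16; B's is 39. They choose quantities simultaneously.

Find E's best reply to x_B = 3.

Firm E's profit: π = x_E(54 − 5x_E − 3x_B) − 16x_E.
∂π/∂x_E = 38 − 10x_E − 3x_B = 0 ⇒ x_E = 3.8 − 0.3x_B.
At x_B = 3: x_E = 3.8 − 0.3·3 = 2.9.

2.9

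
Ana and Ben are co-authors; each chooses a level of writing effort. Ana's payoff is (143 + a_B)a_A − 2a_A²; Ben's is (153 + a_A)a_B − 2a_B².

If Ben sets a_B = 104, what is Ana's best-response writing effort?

Expanding Ana's payoff: 143a_A + a_Ba_A − 2a_A².
∂π/∂a_A = 143 + a_B − 4a_A = 0, so a_A = 35.75 + 0.25a_B.
At a_B = 104: a_A = 35.75 + 0.25·104 = 61.75.

61.75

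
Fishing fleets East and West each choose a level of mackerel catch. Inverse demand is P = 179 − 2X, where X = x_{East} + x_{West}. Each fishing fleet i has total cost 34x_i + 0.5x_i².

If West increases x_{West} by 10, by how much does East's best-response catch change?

Fishing fleet East's profit: π = x_{East}(179 − 2(x_{East} + x_{West})) − 34x_{East} − 0.5x_{East}².
∂π/∂x_{East} = 145 − 5x_{East} − 2x_{West} = 0, so x_{East} = 29 − 0.4x_{West}.
The reaction-function slope is −0.4, so a 10-unit rise in x_{West} moves x_{East} by −0.4 × 10 = −4. East's best response falls — the actions are strategic substitutes.

-4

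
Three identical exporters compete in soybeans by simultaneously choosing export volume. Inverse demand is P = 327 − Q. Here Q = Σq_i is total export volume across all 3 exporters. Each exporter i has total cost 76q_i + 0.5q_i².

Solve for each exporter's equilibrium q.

50.2

A representative exporter's profit is π_i = q_i(327 − Q) − 76q_i − 0.5q_i², with Q = q_i + Σ_{j≠i} q_j.
First-order condition: 251 − 3q_i − Σ_{j≠i} q_j = 0.
With identical exporters, set every q_j = q: then 251 − 3q − 2q = 0, i.e. q = 251/5 = 50.2.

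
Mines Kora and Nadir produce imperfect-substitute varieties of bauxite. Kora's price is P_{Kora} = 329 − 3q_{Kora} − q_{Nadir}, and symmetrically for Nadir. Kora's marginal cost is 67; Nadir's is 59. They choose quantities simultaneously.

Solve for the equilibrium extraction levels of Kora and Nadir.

37.2, 38.8

Mine Kora's profit: π = q_{Kora}(329 − 3q_{Kora} − q_{Nadir}) − 67q_{Kora}.
∂π/∂q_{Kora} = 262 − 6q_{Kora} − q_{Nadir} = 0 ⇒ q_{Kora} = 131/3 − (1/6)q_{Nadir}.
Similarly q_{Nadir} = 45 − (1/6)q_{Kora}.
Substituting the second reaction function into the first: q_{Kora} = 131/3 − (1/6)(45 − (1/6)q_{Kora}), which gives (35/36)q_{Kora} = 217/6 ⇒ q_{Kora} = 37.2.
Then q_{Nadir} = 45 − (1/6)·37.2 = 38.8.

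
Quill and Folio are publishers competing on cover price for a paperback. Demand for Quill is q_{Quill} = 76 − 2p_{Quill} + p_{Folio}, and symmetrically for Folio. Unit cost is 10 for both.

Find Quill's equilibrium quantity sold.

44

Quill's profit: π = (p_{Quill} − 10)(76 − 2p_{Quill} + p_{Folio}).
∂π/∂p_{Quill} = 96 − 4p_{Quill} + p_{Folio} = 0 ⇒ p_{Quill} = 24 + 0.25p_{Folio}.
The game is symmetric, so in equilibrium p_{Folio} = p_{Quill}: the reaction function gives 0.75p_{Quill} = 24, hence p_{Quill} = 32.
q_{Quill} = 76 − 2·32 + 32 = 44.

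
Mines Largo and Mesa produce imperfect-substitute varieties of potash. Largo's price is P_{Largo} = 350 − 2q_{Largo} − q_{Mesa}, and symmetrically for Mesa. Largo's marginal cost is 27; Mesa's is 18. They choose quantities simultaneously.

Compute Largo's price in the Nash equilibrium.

155

Mine Largo's profit: π = q_{Largo}(350 − 2q_{Largo} − q_{Mesa}) − 27q_{Largo}.
∂π/∂q_{Largo} = 323 − 4q_{Largo} − q_{Mesa} = 0 ⇒ q_{Largo} = 80.75 − 0.25q_{Mesa}.
Similarly q_{Mesa} = 83 − 0.25q_{Largo}.
Solving the two reaction functions simultaneously: (1 − (−0.25)(−0.25))q_{Largo} = 80.75 − 0.25·83, so 0.9375q_{Largo} = 60 and q_{Largo} = 64.
Then q_{Mesa} = 83 − 0.25·64 = 67.
P_{Largo} = 350 − 2·64 − 67 = 155.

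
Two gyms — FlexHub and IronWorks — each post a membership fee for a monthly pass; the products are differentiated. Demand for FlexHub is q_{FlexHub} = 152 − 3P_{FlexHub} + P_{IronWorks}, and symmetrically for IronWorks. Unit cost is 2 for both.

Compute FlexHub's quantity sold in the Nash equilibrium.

FlexHub's profit: π = (P_{FlexHub} − 2)(152 − 3P_{FlexHub} + P_{IronWorks}).
∂π/∂P_{FlexHub} = 158 − 6P_{FlexHub} + P_{IronWorks} = 0 ⇒ P_{FlexHub} = 79/3 + (1/6)P_{IronWorks}.
By symmetry P_{IronWorks} = P_{FlexHub}; substituting into the reaction function, (5/6)P_{FlexHub} = 79/3 and P_{FlexHub} = 31.6.
q_{FlexHub} = 152 − 3·31.6 + 31.6 = 88.8.

88.8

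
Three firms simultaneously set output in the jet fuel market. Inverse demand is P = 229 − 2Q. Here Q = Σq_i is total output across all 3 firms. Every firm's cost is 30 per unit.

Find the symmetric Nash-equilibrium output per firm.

24.875

A representative firm's profit is π_i = q_i(229 − 2Q) − 30q_i, with Q = q_i + Σ_{j≠i} q_j.
First-order condition: 199 − 4q_i − 2Σ_{j≠i} q_j = 0.
Imposing symmetry (q_j = q for all j) turns Σ_{j≠i} q_j into 2q, so 199 = 8q and q = 24.875.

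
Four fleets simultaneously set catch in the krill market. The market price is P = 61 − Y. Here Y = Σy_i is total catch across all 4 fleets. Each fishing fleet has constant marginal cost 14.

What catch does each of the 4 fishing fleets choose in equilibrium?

9.4

A representative fishing fleet's profit is π_i = y_i(61 − Y) − 14y_i, with Y = y_i + Σ_{j≠i} y_j.
First-order condition: 47 − 2y_i − Σ_{j≠i} y_j = 0.
With identical fishing fleets, set every y_j = y: then 47 − 2y − 3y = 0, i.e. y = 47/5 = 9.4.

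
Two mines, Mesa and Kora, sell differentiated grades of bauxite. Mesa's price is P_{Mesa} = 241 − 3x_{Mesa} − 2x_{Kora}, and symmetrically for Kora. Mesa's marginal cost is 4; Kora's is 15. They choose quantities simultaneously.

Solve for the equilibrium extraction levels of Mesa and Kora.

Mine Mesa's profit: π = x_{Mesa}(241 − 3x_{Mesa} − 2x_{Kora}) − 4x_{Mesa}.
∂π/∂x_{Mesa} = 237 − 6x_{Mesa} − 2x_{Kora} = 0 ⇒ x_{Mesa} = 39.5 − (1/3)x_{Kora}.
Similarly x_{Kora} = 113/3 − (1/3)x_{Mesa}.
Plugging x_{Kora} into Mesa's best response: x_{Mesa} = 39.5 − (1/3)(113/3 − (1/3)x_{Mesa}) ⇒ (8/9)x_{Mesa} = 485/18, so x_{Mesa} = 30.3125.
Then x_{Kora} = 113/3 − (1/3)·30.3125 = 27.5625.

30.3125, 27.5625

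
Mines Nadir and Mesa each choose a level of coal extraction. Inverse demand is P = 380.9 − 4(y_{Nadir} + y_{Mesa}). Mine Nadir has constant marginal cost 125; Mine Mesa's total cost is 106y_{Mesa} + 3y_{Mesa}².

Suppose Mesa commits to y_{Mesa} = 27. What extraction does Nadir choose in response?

18.4875

Mine Nadir's profit: π = y_{Nadir}(380.9 − 4(y_{Nadir} + y_{Mesa})) − 125y_{Nadir}.
∂π/∂y_{Nadir} = 255.9 − 8y_{Nadir} − 4y_{Mesa} = 0, so y_{Nadir} = 31.9875 − 0.5y_{Mesa}.
At y_{Mesa} = 27: y_{Nadir} = 31.9875 − 0.5·27 = 18.4875.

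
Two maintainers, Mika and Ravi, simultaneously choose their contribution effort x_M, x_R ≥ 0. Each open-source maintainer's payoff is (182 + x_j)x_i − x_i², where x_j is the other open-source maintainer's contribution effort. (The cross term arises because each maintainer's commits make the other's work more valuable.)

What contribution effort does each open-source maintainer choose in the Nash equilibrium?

Mika's payoff is (182 + x_R)x_M − x_M².
∂π/∂x_M = 182 + x_R − 2x_M = 0, so x_M = 91 + 0.5x_R.
Setting x_M = x_R in the reaction function: x_M = 91 + 0.5x_M, so x_M = 91 / 0.5 = 182.

182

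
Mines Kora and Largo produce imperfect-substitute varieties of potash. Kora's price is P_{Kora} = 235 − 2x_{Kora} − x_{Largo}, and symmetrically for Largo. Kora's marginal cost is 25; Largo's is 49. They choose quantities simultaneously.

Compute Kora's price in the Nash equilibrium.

112.2

Mine Kora's profit: π = x_{Kora}(235 − 2x_{Kora} − x_{Largo}) − 25x_{Kora}.
∂π/∂x_{Kora} = 210 − 4x_{Kora} − x_{Largo} = 0 ⇒ x_{Kora} = 52.5 − 0.25x_{Largo}.
Similarly x_{Largo} = 46.5 − 0.25x_{Kora}.
Substituting the second reaction function into the first: x_{Kora} = 52.5 − 0.25(46.5 − 0.25x_{Kora}), which gives 0.9375x_{Kora} = 40.875 ⇒ x_{Kora} = 43.6.
Then x_{Largo} = 46.5 − 0.25·43.6 = 35.6.
P_{Kora} = 235 − 2·43.6 − 35.6 = 112.2.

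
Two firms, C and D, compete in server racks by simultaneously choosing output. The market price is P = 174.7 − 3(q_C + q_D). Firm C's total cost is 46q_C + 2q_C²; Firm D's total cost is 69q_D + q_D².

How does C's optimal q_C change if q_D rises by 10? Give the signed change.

Firm C's profit: π = q_C(174.7 − 3(q_C + q_D)) − 46q_C − 2q_C².
∂π/∂q_C = 128.7 − 10q_C − 3q_D = 0, so q_C = 12.87 − 0.3q_D.
The reaction-function slope is −0.3, so a 10-unit rise in q_D moves q_C by −0.3 × 10 = −3. C's best response falls — the actions are strategic substitutes.

-3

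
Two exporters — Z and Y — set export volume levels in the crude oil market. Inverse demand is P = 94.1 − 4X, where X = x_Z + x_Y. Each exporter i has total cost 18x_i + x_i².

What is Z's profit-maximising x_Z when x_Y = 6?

5.21

Exporter Z's profit: π = x_Z(94.1 − 4(x_Z + x_Y)) − 18x_Z − x_Z².
∂π/∂x_Z = 76.1 − 10x_Z − 4x_Y = 0, so x_Z = 7.61 − 0.4x_Y.
At x_Y = 6: x_Z = 7.61 − 0.4·6 = 5.21.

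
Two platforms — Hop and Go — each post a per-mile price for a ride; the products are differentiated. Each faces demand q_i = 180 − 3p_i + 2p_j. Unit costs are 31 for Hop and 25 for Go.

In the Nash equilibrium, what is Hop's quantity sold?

Hop's profit: π = (p_{Hop} − 31)(180 − 3p_{Hop} + 2p_{Go}).
∂π/∂p_{Hop} = 273 − 6p_{Hop} + 2p_{Go} = 0 ⇒ p_{Hop} = 45.5 + (1/3)p_{Go}.
Similarly p_{Go} = 42.5 + (1/3)p_{Hop}.
Plugging p_{Go} into Hop's best response: p_{Hop} = 45.5 + (1/3)(42.5 + (1/3)p_{Hop}) ⇒ (8/9)p_{Hop} = 179/3, so p_{Hop} = 67.125.
Then p_{Go} = 42.5 + (1/3)·67.125 = 64.875.
q_{Hop} = 180 − 3·67.125 + 2·64.875 = 108.375.

108.375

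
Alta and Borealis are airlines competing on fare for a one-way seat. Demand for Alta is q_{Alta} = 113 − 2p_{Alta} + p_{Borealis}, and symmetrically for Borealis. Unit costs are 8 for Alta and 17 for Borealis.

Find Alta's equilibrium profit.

2620.88

Alta's profit: π = (p_{Alta} − 8)(113 − 2p_{Alta} + p_{Borealis}).
∂π/∂p_{Alta} = 129 − 4p_{Alta} + p_{Borealis} = 0 ⇒ p_{Alta} = 32.25 + 0.25p_{Borealis}.
Similarly p_{Borealis} = 36.75 + 0.25p_{Alta}.
Solving the two reaction functions simultaneously: (1 − (0.25)(0.25))p_{Alta} = 32.25 + 0.25·36.75, so 0.9375p_{Alta} = 41.4375 and p_{Alta} = 44.2.
Then p_{Borealis} = 36.75 + 0.25·44.2 = 47.8.
q_{Alta} = 113 − 2·44.2 + 47.8 = 72.4.
Profit = (44.2 − 8)·72.4 = 2620.88.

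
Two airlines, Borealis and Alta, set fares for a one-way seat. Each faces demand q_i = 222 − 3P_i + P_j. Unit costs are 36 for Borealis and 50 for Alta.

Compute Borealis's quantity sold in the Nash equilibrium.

Borealis's profit: π = (P_{Borealis} − 36)(222 − 3P_{Borealis} + P_{Alta}).
∂π/∂P_{Borealis} = 330 − 6P_{Borealis} + P_{Alta} = 0 ⇒ P_{Borealis} = 55 + (1/6)P_{Alta}.
Similarly P_{Alta} = 62 + (1/6)P_{Borealis}.
Plugging P_{Alta} into Borealis's best response: P_{Borealis} = 55 + (1/6)(62 + (1/6)P_{Borealis}) ⇒ (35/36)P_{Borealis} = 196/3, so P_{Borealis} = 67.2.
Then P_{Alta} = 62 + (1/6)·67.2 = 73.2.
q_{Borealis} = 222 − 3·67.2 + 73.2 = 93.6.

93.6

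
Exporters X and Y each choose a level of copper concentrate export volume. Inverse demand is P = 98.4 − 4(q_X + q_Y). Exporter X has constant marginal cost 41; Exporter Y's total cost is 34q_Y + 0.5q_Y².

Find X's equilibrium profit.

85.5625

Exporter X's profit: π = q_X(98.4 − 4(q_X + q_Y)) − 41q_X.
∂π/∂q_X = 57.4 − 8q_X − 4q_Y = 0, so q_X = 7.175 − 0.5q_Y.
For Y: ∂π/∂q_Y = 64.4 − 9q_Y − 4q_X = 0 ⇒ q_Y = 322/45 − (4/9)q_X.
Plugging q_Y into X's best response: q_X = 7.175 − 0.5(322/45 − (4/9)q_X) ⇒ (7/9)q_X = 259/72, so q_X = 4.625.
Then q_Y = 322/45 − (4/9)·4.625 = 5.1.
Price P = 98.4 − 4·9.725 = 59.5.
X's profit: (59.5 − 41)·4.625 = 85.5625.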